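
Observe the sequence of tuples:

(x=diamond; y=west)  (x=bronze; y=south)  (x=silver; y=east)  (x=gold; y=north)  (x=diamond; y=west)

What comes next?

(x=bronze; y=south)

X — repeats diamond → bronze → silver → gold: diamond, bronze, silver, gold, diamond → bronze.
Y: repeats west → south → east → north; west, south, east, north, west → south.
Putting it together: (x=bronze; y=south).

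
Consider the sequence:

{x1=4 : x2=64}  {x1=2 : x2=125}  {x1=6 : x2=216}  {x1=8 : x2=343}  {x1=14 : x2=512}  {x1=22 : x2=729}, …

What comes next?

X1: 4, 2, 6, 8, 14, 22 → 36 (each term is the sum of the two before it).
For the x2, perfect cubes: 4³, 5³, 6³, …: 64, 125, 216, 343, 512, 729 → 1000.
Putting it together: {x1=36 : x2=1000}.

{x1=36 : x2=1000}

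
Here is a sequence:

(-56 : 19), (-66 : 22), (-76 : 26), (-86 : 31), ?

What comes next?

First slot: -56, -66, -76, -86 → -96 (−10 each step).
Second slot goes 19, 22, 26, 31 → 37 (differences are 3, 4, 5, … (increasing by 1 each time)).
Putting it together: (-96 : 37).

(-96 : 37)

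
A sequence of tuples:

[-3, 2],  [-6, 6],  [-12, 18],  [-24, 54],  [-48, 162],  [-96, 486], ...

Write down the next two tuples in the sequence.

[-192, 1458], [-384, 4374]

First entry goes -3, -6, -12, -24, -48, -96 → -192 → -384 (×2 each step).
Second entry — ×3 each step: 2, 6, 18, 54, 162, 486 → 1458 → 4374.
Putting the parts together: [-192, 1458] and then [-384, 4374].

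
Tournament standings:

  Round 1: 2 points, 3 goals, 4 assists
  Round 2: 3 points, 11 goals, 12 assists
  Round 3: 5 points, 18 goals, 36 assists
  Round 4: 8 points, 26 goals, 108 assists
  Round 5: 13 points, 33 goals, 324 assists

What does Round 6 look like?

21 points, 41 goals, 972 assists

Points: each term is the sum of the two before it; 2, 3, 5, 8, 13 → 21.
Goals: 3, 11, 18, 26, 33 → 41 (alternating steps +8, +7, +8, +7, …).
For the assists, ×3 each step: 4, 12, 36, 108, 324 → 972.
Putting it together: 21 points, 41 goals, 972 assists.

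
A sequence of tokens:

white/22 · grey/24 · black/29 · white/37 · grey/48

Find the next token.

Shade — repeats white → grey → black: white, grey, black, white, grey → black.
Second component goes 22, 24, 29, 37, 48 → 62 (differences are 2, 5, 8, … (increasing by 3 each time)).
So the next token is black/62.

black/62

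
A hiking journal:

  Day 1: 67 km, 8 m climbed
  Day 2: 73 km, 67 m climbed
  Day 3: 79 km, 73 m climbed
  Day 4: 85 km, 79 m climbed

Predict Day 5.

91 km, 85 m climbed

Km: 67, 73, 79, 85 → 91 (+6 each step).
For the m climbed, always the previous value of the km: 8, 67, 73, 79 → 85.
So the next row is 91 km, 85 m climbed.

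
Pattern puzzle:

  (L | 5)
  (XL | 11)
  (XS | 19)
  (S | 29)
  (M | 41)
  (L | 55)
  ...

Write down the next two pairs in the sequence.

(XL | 71), (XS | 89)

Size goes L, XL, XS, S, M, L → XL → XS (repeats L → XL → XS → S → M).
Second part: differences are 6, 8, 10, … (increasing by 2 each time), so 5, 11, 19, 29, 41, 55 → 71 → 89.
Putting the parts together: (XL | 71) and then (XS | 89).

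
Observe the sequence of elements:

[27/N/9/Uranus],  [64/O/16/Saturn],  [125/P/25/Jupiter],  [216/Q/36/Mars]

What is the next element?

[343/R/49/Earth]

For the first part, perfect cubes: 3³, 4³, 5³, …: 27, 64, 125, 216 → 343.
For the letter, letters move forward 1 place in the alphabet: N, O, P, Q → R.
Third part: 9, 16, 25, 36 → 49 (perfect squares: 3², 4², 5², …).
Planet: Uranus, Saturn, Jupiter, Mars → Earth (runs backward through the planets Mercury→Neptune).
Putting it together: [343/R/49/Earth].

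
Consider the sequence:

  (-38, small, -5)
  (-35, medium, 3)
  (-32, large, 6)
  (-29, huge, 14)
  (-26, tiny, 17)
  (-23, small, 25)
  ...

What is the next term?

(-20, medium, 28)

For the first slot, +3 each step: -38, -35, -32, -29, -26, -23 → -20.
Size: repeats small → medium → large → huge → tiny, so small, medium, large, huge, tiny, small → medium.
Third slot: alternating steps +8, +3, +8, +3, …; -5, 3, 6, 14, 17, 25 → 28.
Combining the parts gives (-20, medium, 28).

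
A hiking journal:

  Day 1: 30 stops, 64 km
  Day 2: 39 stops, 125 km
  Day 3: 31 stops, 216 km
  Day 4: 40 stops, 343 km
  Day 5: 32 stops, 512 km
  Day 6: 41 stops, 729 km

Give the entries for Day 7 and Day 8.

Stops: alternating steps +9, −8, +9, −8, …; 30, 39, 31, 40, 32, 41 → 33 → 42.
Km: 64, 125, 216, 343, 512, 729 → 1000 → 1331 (perfect cubes: 4³, 5³, 6³, …).
So the next two rows are 33 stops, 1000 km and 42 stops, 1331 km.

33 stops, 1000 km; 42 stops, 1331 km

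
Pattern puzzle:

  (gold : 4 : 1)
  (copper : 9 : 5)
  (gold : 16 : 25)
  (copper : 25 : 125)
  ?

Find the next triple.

For the metal, alternates gold ↔ copper: gold, copper, gold, copper → gold.
Second entry — perfect squares: 2², 3², 4², …: 4, 9, 16, 25 → 36.
Third entry: ×5 each step; 1, 5, 25, 125 → 625.
Putting it together: (gold : 36 : 625).

(gold : 36 : 625)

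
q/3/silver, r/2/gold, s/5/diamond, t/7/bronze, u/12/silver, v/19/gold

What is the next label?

w/31/diamond

Letter: q, r, s, t, u, v → w (letters move forward 1 place in the alphabet).
Second component: each term is the sum of the two before it, so 3, 2, 5, 7, 12, 19 → 31.
Rank: silver, gold, diamond, bronze, silver, gold → diamond (repeats silver → gold → diamond → bronze).
Combining the parts gives w/31/diamond.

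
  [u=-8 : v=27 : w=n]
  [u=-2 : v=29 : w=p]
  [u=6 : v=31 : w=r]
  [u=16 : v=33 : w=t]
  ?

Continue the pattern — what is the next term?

U — differences are 6, 8, 10, … (increasing by 2 each time): -8, -2, 6, 16 → 28.
V: 27, 29, 31, 33 → 35 (+2 each step).
For the w, letters move forward 2 places in the alphabet: n, p, r, t → v.
So the next term is [u=28 : v=35 : w=v].

[u=28 : v=35 : w=v]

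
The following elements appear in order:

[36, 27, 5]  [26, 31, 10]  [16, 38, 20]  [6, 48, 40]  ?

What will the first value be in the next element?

-4

First value: 36, 26, 16, 6 → -4 (−10 each step).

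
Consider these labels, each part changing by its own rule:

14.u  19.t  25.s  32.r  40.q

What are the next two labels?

First component: 14, 19, 25, 32, 40 → 49 → 59 (differences are 5, 6, 7, … (increasing by 1 each time)).
Letter — letters move back 1 place in the alphabet: u, t, s, r, q → p → o.
Putting the parts together: 49.p and then 59.o.

49.p then 59.o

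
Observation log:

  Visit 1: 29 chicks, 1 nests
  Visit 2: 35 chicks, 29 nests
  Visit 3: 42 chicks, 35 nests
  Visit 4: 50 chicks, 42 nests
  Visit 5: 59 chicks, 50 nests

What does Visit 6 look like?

69 chicks, 59 nests

Chicks: differences are 6, 7, 8, … (increasing by 1 each time), so 29, 35, 42, 50, 59 → 69.
Nests: 1, 29, 35, 42, 50 → 59 (always the previous value of the chicks).
Putting it together: 69 chicks, 59 nests.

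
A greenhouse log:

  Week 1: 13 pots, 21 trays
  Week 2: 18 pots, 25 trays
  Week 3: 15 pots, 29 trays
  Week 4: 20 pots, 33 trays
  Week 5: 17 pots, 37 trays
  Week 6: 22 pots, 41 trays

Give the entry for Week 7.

19 pots, 45 trays

Pots goes 13, 18, 15, 20, 17, 22 → 19 (alternating steps +5, −3, +5, −3, …).
Trays — +4 each step: 21, 25, 29, 33, 37, 41 → 45.
Combining the parts gives 19 pots, 45 trays.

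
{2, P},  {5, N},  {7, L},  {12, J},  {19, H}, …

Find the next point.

First slot: each term is the sum of the two before it, so 2, 5, 7, 12, 19 → 31.
Letter goes P, N, L, J, H → F (letters move back 2 places in the alphabet).
Putting it together: {31, F}.

{31, F}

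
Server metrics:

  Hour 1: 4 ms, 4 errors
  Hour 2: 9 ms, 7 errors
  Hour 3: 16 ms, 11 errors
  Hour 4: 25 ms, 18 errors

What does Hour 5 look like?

For the ms, perfect squares: 2², 3², 4², …: 4, 9, 16, 25 → 36.
Errors: each term is the sum of the two before it, so 4, 7, 11, 18 → 29.
Putting it together: 36 ms, 29 errors.

36 ms, 29 errors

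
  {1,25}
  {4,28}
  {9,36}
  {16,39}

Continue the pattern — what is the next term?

{25,47}

First component: perfect squares: 1², 2², 3², …; 1, 4, 9, 16 → 25.
Second component: alternating steps +3, +8, +3, +8, …; 25, 28, 36, 39 → 47.
Combining the parts gives {25,47}.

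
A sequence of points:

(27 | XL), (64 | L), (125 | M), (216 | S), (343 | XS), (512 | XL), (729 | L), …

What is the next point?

First component: perfect cubes: 3³, 4³, 5³, …; 27, 64, 125, 216, 343, 512, 729 → 1000.
Size goes XL, L, M, S, XS, XL, L → M (repeats XL → L → M → S → XS).
So the next point is (1000 | M).

(1000 | M)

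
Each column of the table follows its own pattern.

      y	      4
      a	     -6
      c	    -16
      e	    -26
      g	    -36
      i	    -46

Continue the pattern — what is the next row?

k  -56

Letter — letters move forward 2 places in the alphabet, wrapping Z→A: y, a, c, e, g, i → k.
Second component: 4, -6, -16, -26, -36, -46 → -56 (−10 each step).
So the next row is k  -56.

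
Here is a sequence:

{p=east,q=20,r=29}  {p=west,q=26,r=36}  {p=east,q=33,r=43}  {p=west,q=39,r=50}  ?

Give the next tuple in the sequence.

{p=east,q=46,r=57}

P goes east, west, east, west → east (alternates east ↔ west).
Q: alternating steps +6, +7, +6, +7, …, so 20, 26, 33, 39 → 46.
R goes 29, 36, 43, 50 → 57 (+7 each step).
Combining the parts gives {p=east,q=46,r=57}.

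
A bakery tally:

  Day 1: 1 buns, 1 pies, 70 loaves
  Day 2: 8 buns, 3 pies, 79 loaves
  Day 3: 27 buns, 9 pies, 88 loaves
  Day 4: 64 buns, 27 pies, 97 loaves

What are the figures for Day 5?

Buns: perfect cubes: 1³, 2³, 3³, …, so 1, 8, 27, 64 → 125.
Pies — ×3 each step: 1, 3, 9, 27 → 81.
Loaves: +9 each step, so 70, 79, 88, 97 → 106.
So the next row is 125 buns, 81 pies, 106 loaves.

125 buns, 81 pies, 106 loaves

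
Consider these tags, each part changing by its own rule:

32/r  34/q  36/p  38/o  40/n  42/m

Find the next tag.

First component: +2 each step, so 32, 34, 36, 38, 40, 42 → 44.
For the letter, letters move back 1 place in the alphabet: r, q, p, o, n, m → l.
So the next tag is 44/l.

44/l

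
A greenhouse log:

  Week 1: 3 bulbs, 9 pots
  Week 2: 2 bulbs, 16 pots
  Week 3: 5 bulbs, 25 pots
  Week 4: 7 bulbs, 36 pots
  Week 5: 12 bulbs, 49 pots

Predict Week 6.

Bulbs: 3, 2, 5, 7, 12 → 19 (each term is the sum of the two before it).
Pots — perfect squares: 3², 4², 5², …: 9, 16, 25, 36, 49 → 64.
Combining the parts gives 19 bulbs, 64 pots.

19 bulbs, 64 pots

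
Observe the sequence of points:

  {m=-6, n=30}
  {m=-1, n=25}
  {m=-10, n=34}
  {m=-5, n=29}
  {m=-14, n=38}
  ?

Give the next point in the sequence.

M: alternating steps +5, −9, +5, −9, …, so -6, -1, -10, -5, -14 → -9.
For the n, together with the m always sums to 24: 30, 25, 34, 29, 38 → 33.
Combining the parts gives {m=-9, n=33}.

{m=-9, n=33}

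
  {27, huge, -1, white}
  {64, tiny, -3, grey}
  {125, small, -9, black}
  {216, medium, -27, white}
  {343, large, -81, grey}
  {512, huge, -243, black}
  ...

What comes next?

First coordinate: perfect cubes: 3³, 4³, 5³, …; 27, 64, 125, 216, 343, 512 → 729.
Size — repeats huge → tiny → small → medium → large: huge, tiny, small, medium, large, huge → tiny.
Third coordinate: ×3 each step; -1, -3, -9, -27, -81, -243 → -729.
Shade: repeats white → grey → black; white, grey, black, white, grey, black → white.
So the next term is {729, tiny, -729, white}.

{729, tiny, -729, white}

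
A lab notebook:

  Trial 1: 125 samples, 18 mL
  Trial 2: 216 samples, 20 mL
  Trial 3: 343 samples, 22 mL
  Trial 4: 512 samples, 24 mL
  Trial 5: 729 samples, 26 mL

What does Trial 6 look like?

Samples — perfect cubes: 5³, 6³, 7³, …: 125, 216, 343, 512, 729 → 1000.
ML: +2 each step; 18, 20, 22, 24, 26 → 28.
Putting it together: 1000 samples, 28 mL.

1000 samples, 28 mL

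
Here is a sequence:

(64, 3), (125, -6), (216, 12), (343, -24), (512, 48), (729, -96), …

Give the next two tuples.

(1000, 192), (1331, -384)

First slot: 64, 125, 216, 343, 512, 729 → 1000 → 1331 (perfect cubes: 4³, 5³, 6³, …).
Second slot: 3, -6, 12, -24, 48, -96 → 192 → -384 (×(-2) each step).
Putting the parts together: (1000, 192) and then (1331, -384).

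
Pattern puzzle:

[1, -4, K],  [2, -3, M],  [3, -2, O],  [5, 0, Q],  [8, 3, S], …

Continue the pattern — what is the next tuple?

[13, 8, U]

For the first coordinate, each term is the sum of the two before it: 1, 2, 3, 5, 8 → 13.
Second coordinate: always 5 less than the first coordinate; -4, -3, -2, 0, 3 → 8.
Letter: letters move forward 2 places in the alphabet; K, M, O, Q, S → U.
Putting it together: [13, 8, U].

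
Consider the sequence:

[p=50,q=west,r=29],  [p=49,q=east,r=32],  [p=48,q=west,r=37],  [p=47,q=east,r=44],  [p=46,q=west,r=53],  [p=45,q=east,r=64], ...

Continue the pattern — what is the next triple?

[p=44,q=west,r=77]

For the p, −1 each step: 50, 49, 48, 47, 46, 45 → 44.
Q: alternates west ↔ east; west, east, west, east, west, east → west.
R: differences are 3, 5, 7, … (increasing by 2 each time), so 29, 32, 37, 44, 53, 64 → 77.
So the next triple is [p=44,q=west,r=77].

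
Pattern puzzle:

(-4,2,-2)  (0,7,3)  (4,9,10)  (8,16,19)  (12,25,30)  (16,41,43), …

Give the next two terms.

(20,66,58), (24,107,75)

First coordinate: +4 each step; -4, 0, 4, 8, 12, 16 → 20 → 24.
Second coordinate — each term is the sum of the two before it: 2, 7, 9, 16, 25, 41 → 66 → 107.
Third coordinate — differences are 5, 7, 9, … (increasing by 2 each time): -2, 3, 10, 19, 30, 43 → 58 → 75.
So the next two terms are (20,66,58) and (24,107,75).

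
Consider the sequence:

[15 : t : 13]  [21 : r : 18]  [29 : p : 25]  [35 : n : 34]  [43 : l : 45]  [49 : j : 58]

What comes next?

[57 : h : 73]

First entry: alternating steps +6, +8, +6, +8, …; 15, 21, 29, 35, 43, 49 → 57.
Letter: letters move back 2 places in the alphabet; t, r, p, n, l, j → h.
Third entry goes 13, 18, 25, 34, 45, 58 → 73 (differences are 5, 7, 9, … (increasing by 2 each time)).
Combining the parts gives [57 : h : 73].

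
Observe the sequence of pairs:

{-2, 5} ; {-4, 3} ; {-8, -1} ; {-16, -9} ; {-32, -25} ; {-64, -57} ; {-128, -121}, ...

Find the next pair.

{-256, -249}

First entry: ×2 each step; -2, -4, -8, -16, -32, -64, -128 → -256.
For the second entry, always 7 more than the first entry: 5, 3, -1, -9, -25, -57, -121 → -249.
Putting it together: {-256, -249}.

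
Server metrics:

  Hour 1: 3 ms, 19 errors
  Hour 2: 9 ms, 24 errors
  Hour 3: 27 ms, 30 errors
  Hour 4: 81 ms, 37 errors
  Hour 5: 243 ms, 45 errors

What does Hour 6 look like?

729 ms, 54 errors

Ms — ×3 each step: 3, 9, 27, 81, 243 → 729.
Errors: differences are 5, 6, 7, … (increasing by 1 each time), so 19, 24, 30, 37, 45 → 54.
So the next record is 729 ms, 54 errors.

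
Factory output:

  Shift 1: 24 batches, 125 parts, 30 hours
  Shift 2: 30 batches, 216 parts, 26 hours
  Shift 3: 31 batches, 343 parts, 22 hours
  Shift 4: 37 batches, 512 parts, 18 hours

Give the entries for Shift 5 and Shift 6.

Batches goes 24, 30, 31, 37 → 38 → 44 (alternating steps +6, +1, +6, +1, …).
Parts goes 125, 216, 343, 512 → 729 → 1000 (perfect cubes: 5³, 6³, 7³, …).
For the hours, −4 each step: 30, 26, 22, 18 → 14 → 10.
Putting the parts together: 38 batches, 729 parts, 14 hours and then 44 batches, 1000 parts, 10 hours.

38 batches, 729 parts, 14 hours; 44 batches, 1000 parts, 10 hours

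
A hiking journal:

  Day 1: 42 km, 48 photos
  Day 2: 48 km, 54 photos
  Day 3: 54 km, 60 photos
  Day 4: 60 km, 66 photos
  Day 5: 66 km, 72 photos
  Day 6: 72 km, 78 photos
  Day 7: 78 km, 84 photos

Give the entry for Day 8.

Km — +6 each step: 42, 48, 54, 60, 66, 72, 78 → 84.
Photos — always 6 more than the km: 48, 54, 60, 66, 72, 78, 84 → 90.
Combining the parts gives 84 km, 90 photos.

84 km, 90 photos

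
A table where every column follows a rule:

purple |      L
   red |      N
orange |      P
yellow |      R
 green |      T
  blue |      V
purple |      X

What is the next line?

red  Z

Colour: repeats purple → red → orange → yellow → green → blue, so purple, red, orange, yellow, green, blue, purple → red.
Letter: letters move forward 2 places in the alphabet; L, N, P, R, T, V, X → Z.
So the next line is red  Z.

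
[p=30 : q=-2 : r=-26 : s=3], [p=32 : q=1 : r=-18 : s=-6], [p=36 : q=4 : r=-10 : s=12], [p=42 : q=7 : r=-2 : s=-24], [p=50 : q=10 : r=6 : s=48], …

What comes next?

P — differences are 2, 4, 6, … (increasing by 2 each time): 30, 32, 36, 42, 50 → 60.
Q goes -2, 1, 4, 7, 10 → 13 (+3 each step).
For the r, +8 each step: -26, -18, -10, -2, 6 → 14.
S: ×(-2) each step, so 3, -6, 12, -24, 48 → -96.
Putting it together: [p=60 : q=13 : r=14 : s=-96].

[p=60 : q=13 : r=14 : s=-96]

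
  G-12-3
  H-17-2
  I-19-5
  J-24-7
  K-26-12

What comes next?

L-31-19

Letter — letters move forward 1 place in the alphabet: G, H, I, J, K → L.
For the second component, alternating steps +5, +2, +5, +2, …: 12, 17, 19, 24, 26 → 31.
Third component: each term is the sum of the two before it; 3, 2, 5, 7, 12 → 19.
Putting it together: L-31-19.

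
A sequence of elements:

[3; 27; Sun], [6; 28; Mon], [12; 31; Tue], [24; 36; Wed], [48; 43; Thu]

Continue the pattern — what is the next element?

[96; 52; Fri]

First component — ×2 each step: 3, 6, 12, 24, 48 → 96.
Second component: 27, 28, 31, 36, 43 → 52 (differences are 1, 3, 5, … (increasing by 2 each time)).
For the day, runs through the weekdays Mon→Sun: Sun, Mon, Tue, Wed, Thu → Fri.
So the next element is [96; 52; Fri].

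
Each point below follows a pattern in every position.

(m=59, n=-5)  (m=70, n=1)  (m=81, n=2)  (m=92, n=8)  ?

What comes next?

M — +11 each step: 59, 70, 81, 92 → 103.
For the n, alternating steps +6, +1, +6, +1, …: -5, 1, 2, 8 → 9.
So the next point is (m=103, n=9).

(m=103, n=9)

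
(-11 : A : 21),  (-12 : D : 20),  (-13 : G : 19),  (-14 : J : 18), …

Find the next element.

(-15 : M : 17)

For the first entry, −1 each step: -11, -12, -13, -14 → -15.
For the letter, letters move forward 3 places in the alphabet: A, D, G, J → M.
Third entry: 21, 20, 19, 18 → 17 (−1 each step).
So the next element is (-15 : M : 17).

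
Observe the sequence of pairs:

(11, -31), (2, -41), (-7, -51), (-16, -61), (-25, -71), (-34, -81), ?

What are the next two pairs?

(-43, -91), (-52, -101)

First coordinate goes 11, 2, -7, -16, -25, -34 → -43 → -52 (−9 each step).
Second coordinate: −10 each step; -31, -41, -51, -61, -71, -81 → -91 → -101.
Putting the parts together: (-43, -91) and then (-52, -101).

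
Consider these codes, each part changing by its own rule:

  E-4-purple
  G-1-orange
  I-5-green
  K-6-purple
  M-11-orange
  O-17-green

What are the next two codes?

Letter: letters move forward 2 places in the alphabet, so E, G, I, K, M, O → Q → S.
Second component: each term is the sum of the two before it, so 4, 1, 5, 6, 11, 17 → 28 → 45.
For the colour, repeats purple → orange → green: purple, orange, green, purple, orange, green → purple → orange.
Putting the parts together: Q-28-purple and then S-45-orange.

Q-28-purple then S-45-orange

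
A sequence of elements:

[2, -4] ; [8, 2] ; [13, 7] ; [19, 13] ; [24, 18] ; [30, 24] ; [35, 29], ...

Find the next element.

First coordinate: 2, 8, 13, 19, 24, 30, 35 → 41 (alternating steps +6, +5, +6, +5, …).
Second coordinate: always 6 less than the first coordinate, so -4, 2, 7, 13, 18, 24, 29 → 35.
Combining the parts gives [41, 35].

[41, 35]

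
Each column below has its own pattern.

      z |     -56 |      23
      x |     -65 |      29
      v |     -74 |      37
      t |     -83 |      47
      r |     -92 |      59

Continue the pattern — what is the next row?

p  -101  73

Letter: letters move back 2 places in the alphabet; z, x, v, t, r → p.
Second component: −9 each step, so -56, -65, -74, -83, -92 → -101.
For the third component, differences are 6, 8, 10, … (increasing by 2 each time): 23, 29, 37, 47, 59 → 73.
Combining the parts gives p  -101  73.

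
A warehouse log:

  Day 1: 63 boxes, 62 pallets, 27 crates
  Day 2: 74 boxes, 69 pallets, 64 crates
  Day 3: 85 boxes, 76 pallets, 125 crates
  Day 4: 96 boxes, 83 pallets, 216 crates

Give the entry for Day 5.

107 boxes, 90 pallets, 343 crates

Boxes goes 63, 74, 85, 96 → 107 (+11 each step).
Pallets: +7 each step; 62, 69, 76, 83 → 90.
For the crates, perfect cubes: 3³, 4³, 5³, …: 27, 64, 125, 216 → 343.
Putting it together: 107 boxes, 90 pallets, 343 crates.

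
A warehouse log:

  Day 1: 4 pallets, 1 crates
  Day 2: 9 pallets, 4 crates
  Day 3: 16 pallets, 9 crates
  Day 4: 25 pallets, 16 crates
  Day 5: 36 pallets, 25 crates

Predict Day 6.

Pallets goes 4, 9, 16, 25, 36 → 49 (perfect squares: 2², 3², 4², …).
Crates: 1, 4, 9, 16, 25 → 36 (perfect squares: 1², 2², 3², …).
Putting it together: 49 pallets, 36 crates.

49 pallets, 36 crates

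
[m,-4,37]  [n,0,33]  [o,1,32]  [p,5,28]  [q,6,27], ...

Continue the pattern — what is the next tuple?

[r,10,23]

Letter — letters move forward 1 place in the alphabet: m, n, o, p, q → r.
Second component: alternating steps +4, +1, +4, +1, …; -4, 0, 1, 5, 6 → 10.
Third component: 37, 33, 32, 28, 27 → 23 (together with the second component always sums to 33).
So the next tuple is [r,10,23].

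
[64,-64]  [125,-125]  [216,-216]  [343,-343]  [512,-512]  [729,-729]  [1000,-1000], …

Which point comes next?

[1331,-1331]

For the first slot, perfect cubes: 4³, 5³, 6³, …: 64, 125, 216, 343, 512, 729, 1000 → 1331.
Second slot goes -64, -125, -216, -343, -512, -729, -1000 → -1331 (always the negative of the first slot).
So the next point is [1331,-1331].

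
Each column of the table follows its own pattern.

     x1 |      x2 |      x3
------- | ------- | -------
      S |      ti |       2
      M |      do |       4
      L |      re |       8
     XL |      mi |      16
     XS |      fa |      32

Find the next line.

Column x1: runs through clothing sizes XS→XL; S, M, L, XL, XS → S.
For the column x2, runs through the solfège scale do→ti: ti, do, re, mi, fa → sol.
Column x3 goes 2, 4, 8, 16, 32 → 64 (×2 each step).
Combining the parts gives S  sol  64.

S  sol  64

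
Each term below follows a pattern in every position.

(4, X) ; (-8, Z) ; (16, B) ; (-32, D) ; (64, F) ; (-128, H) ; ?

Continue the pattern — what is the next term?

First part — ×(-2) each step: 4, -8, 16, -32, 64, -128 → 256.
Letter goes X, Z, B, D, F, H → J (letters move forward 2 places in the alphabet, wrapping Z→A).
Combining the parts gives (256, J).

(256, J)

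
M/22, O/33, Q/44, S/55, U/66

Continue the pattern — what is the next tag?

W/77

Letter — letters move forward 2 places in the alphabet: M, O, Q, S, U → W.
Second component: +11 each step; 22, 33, 44, 55, 66 → 77.
Putting it together: W/77.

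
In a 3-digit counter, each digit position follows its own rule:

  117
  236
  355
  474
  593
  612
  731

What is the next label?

850

First digit: +1 each step, mod 10; 1, 2, 3, 4, 5, 6, 7 → 8.
Second digit: +2 each step, mod 10; 1, 3, 5, 7, 9, 1, 3 → 5.
Third digit goes 7, 6, 5, 4, 3, 2, 1 → 0 (−1 each step, mod 10).
So the next label is 850.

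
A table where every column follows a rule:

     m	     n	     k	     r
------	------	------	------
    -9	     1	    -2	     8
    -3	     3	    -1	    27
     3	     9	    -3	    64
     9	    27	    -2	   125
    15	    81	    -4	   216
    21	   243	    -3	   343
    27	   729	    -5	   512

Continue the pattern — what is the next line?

33  2187  -4  729

Column m — +6 each step: -9, -3, 3, 9, 15, 21, 27 → 33.
Column n goes 1, 3, 9, 27, 81, 243, 729 → 2187 (×3 each step).
For the column k, alternating steps +1, −2, +1, −2, …: -2, -1, -3, -2, -4, -3, -5 → -4.
Column r goes 8, 27, 64, 125, 216, 343, 512 → 729 (perfect cubes: 2³, 3³, 4³, …).
Putting it together: 33  2187  -4  729.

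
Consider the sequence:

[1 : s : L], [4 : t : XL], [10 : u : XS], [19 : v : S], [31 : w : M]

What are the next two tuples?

For the first component, differences are 3, 6, 9, … (increasing by 3 each time): 1, 4, 10, 19, 31 → 46 → 64.
Letter: letters move forward 1 place in the alphabet, so s, t, u, v, w → x → y.
Size goes L, XL, XS, S, M → L → XL (runs through clothing sizes XS→XL).
So the next two tuples are [46 : x : L] and [64 : y : XL].

[46 : x : L], [64 : y : XL]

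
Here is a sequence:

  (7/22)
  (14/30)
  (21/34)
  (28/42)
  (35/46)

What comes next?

(42/54)

For the first entry, +7 each step: 7, 14, 21, 28, 35 → 42.
Second entry goes 22, 30, 34, 42, 46 → 54 (alternating steps +8, +4, +8, +4, …).
Putting it together: (42/54).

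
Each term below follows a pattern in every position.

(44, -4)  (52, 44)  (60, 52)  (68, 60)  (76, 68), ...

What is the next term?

First entry: 44, 52, 60, 68, 76 → 84 (+8 each step).
Second entry: always the previous value of the first entry; -4, 44, 52, 60, 68 → 76.
Putting it together: (84, 76).

(84, 76)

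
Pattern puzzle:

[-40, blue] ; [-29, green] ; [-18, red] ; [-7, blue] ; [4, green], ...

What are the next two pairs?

First slot goes -40, -29, -18, -7, 4 → 15 → 26 (+11 each step).
Colour — repeats blue → green → red: blue, green, red, blue, green → red → blue.
Putting the parts together: [15, red] and then [26, blue].

[15, red], [26, blue]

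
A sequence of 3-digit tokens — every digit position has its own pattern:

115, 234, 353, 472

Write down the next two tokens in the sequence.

First digit — +1 each step, mod 10: 1, 2, 3, 4 → 5 → 6.
Second digit: +2 each step, mod 10; 1, 3, 5, 7 → 9 → 1.
Third digit — −1 each step, mod 10: 5, 4, 3, 2 → 1 → 0.
So the next two tokens are 591 and 610.

591 then 610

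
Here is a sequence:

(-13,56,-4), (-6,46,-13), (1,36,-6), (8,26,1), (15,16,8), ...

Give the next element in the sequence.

First value: -13, -6, 1, 8, 15 → 22 (+7 each step).
Second value goes 56, 46, 36, 26, 16 → 6 (−10 each step).
Third value: always the previous value of the first value, so -4, -13, -6, 1, 8 → 15.
Combining the parts gives (22,6,15).

(22,6,15)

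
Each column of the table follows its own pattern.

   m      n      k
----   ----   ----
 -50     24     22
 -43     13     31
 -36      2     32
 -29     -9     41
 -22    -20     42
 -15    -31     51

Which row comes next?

Column m: -50, -43, -36, -29, -22, -15 → -8 (+7 each step).
Column n: 24, 13, 2, -9, -20, -31 → -42 (−11 each step).
Column k: 22, 31, 32, 41, 42, 51 → 52 (alternating steps +9, +1, +9, +1, …).
So the next row is -8  -42  52.

-8  -42  52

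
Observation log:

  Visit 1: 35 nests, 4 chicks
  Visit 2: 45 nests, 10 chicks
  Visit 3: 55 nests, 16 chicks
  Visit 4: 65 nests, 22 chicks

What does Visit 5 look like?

Nests: +10 each step; 35, 45, 55, 65 → 75.
For the chicks, +6 each step: 4, 10, 16, 22 → 28.
Combining the parts gives 75 nests, 28 chicks.

75 nests, 28 chicks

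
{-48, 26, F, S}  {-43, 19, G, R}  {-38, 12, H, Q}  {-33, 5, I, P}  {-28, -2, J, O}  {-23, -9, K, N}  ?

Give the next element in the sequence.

{-18, -16, L, M}

First coordinate: +5 each step, so -48, -43, -38, -33, -28, -23 → -18.
For the second coordinate, −7 each step: 26, 19, 12, 5, -2, -9 → -16.
First letter goes F, G, H, I, J, K → L (letters move forward 1 place in the alphabet).
For the second letter, letters move back 1 place in the alphabet: S, R, Q, P, O, N → M.
Combining the parts gives {-18, -16, L, M}.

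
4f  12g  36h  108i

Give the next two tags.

324j then 972k

For the first component, ×3 each step: 4, 12, 36, 108 → 324 → 972.
Letter: letters move forward 1 place in the alphabet, so f, g, h, i → j → k.
Putting the parts together: 324j and then 972k.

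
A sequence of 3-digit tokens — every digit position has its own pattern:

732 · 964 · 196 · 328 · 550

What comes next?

782

First digit: +2 each step, mod 10, so 7, 9, 1, 3, 5 → 7.
For the second digit, +3 each step, mod 10: 3, 6, 9, 2, 5 → 8.
Third digit: +2 each step, mod 10; 2, 4, 6, 8, 0 → 2.
Putting it together: 782.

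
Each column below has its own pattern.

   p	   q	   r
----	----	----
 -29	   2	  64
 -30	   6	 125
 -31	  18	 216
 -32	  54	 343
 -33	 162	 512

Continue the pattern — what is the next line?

Column p — −1 each step: -29, -30, -31, -32, -33 → -34.
Column q: ×3 each step; 2, 6, 18, 54, 162 → 486.
For the column r, perfect cubes: 4³, 5³, 6³, …: 64, 125, 216, 343, 512 → 729.
Combining the parts gives -34  486  729.

-34  486  729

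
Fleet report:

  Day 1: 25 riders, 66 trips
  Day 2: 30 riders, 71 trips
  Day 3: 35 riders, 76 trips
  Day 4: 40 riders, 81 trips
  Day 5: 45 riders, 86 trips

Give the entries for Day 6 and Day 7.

Riders — +5 each step: 25, 30, 35, 40, 45 → 50 → 55.
Trips: +5 each step; 66, 71, 76, 81, 86 → 91 → 96.
So the next two records are 50 riders, 91 trips and 55 riders, 96 trips.

50 riders, 91 trips; 55 riders, 96 trips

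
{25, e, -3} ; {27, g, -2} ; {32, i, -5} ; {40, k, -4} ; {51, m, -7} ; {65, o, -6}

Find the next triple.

First coordinate: 25, 27, 32, 40, 51, 65 → 82 (differences are 2, 5, 8, … (increasing by 3 each time)).
Letter — letters move forward 2 places in the alphabet: e, g, i, k, m, o → q.
Third coordinate: alternating steps +1, −3, +1, −3, …, so -3, -2, -5, -4, -7, -6 → -9.
So the next triple is {82, q, -9}.

{82, q, -9}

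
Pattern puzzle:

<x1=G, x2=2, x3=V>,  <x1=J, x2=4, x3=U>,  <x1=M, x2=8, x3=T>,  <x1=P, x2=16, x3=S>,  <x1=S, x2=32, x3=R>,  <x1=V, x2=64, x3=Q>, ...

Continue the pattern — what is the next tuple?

X1 — letters move forward 3 places in the alphabet: G, J, M, P, S, V → Y.
X2: ×2 each step, so 2, 4, 8, 16, 32, 64 → 128.
X3: V, U, T, S, R, Q → P (letters move back 1 place in the alphabet).
Combining the parts gives <x1=Y, x2=128, x3=P>.

<x1=Y, x2=128, x3=P>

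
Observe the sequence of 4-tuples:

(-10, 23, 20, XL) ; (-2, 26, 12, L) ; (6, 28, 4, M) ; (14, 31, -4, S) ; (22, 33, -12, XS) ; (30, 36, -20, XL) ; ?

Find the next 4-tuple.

(38, 38, -28, L)

For the first value, +8 each step: -10, -2, 6, 14, 22, 30 → 38.
Second value goes 23, 26, 28, 31, 33, 36 → 38 (alternating steps +3, +2, +3, +2, …).
Third value goes 20, 12, 4, -4, -12, -20 → -28 (together with the first value always sums to 10).
Size: repeats XL → L → M → S → XS, so XL, L, M, S, XS, XL → L.
Combining the parts gives (38, 38, -28, L).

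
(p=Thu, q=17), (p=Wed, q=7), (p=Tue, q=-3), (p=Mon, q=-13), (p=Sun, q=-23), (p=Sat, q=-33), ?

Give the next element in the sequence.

(p=Fri, q=-43)

P: runs backward through the weekdays Mon→Sun, so Thu, Wed, Tue, Mon, Sun, Sat → Fri.
Q — −10 each step: 17, 7, -3, -13, -23, -33 → -43.
So the next element is (p=Fri, q=-43).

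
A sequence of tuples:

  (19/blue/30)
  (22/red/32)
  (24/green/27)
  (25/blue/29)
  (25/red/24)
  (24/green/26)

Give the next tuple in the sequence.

First coordinate — differences are 3, 2, 1, … (decreasing by 1 each time): 19, 22, 24, 25, 25, 24 → 22.
Colour: repeats blue → red → green, so blue, red, green, blue, red, green → blue.
Third coordinate: alternating steps +2, −5, +2, −5, …; 30, 32, 27, 29, 24, 26 → 21.
So the next tuple is (22/blue/21).

(22/blue/21)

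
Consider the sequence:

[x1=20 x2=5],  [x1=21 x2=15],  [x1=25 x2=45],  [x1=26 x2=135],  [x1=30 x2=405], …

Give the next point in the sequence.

X1: alternating steps +1, +4, +1, +4, …, so 20, 21, 25, 26, 30 → 31.
X2: ×3 each step; 5, 15, 45, 135, 405 → 1215.
Combining the parts gives [x1=31 x2=1215].

[x1=31 x2=1215]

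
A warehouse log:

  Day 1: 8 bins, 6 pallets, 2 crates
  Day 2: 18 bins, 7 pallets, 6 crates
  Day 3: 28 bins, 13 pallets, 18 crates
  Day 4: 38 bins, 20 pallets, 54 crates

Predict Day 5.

48 bins, 33 pallets, 162 crates

Bins goes 8, 18, 28, 38 → 48 (+10 each step).
Pallets: 6, 7, 13, 20 → 33 (each term is the sum of the two before it).
Crates: 2, 6, 18, 54 → 162 (×3 each step).
So the next row is 48 bins, 33 pallets, 162 crates.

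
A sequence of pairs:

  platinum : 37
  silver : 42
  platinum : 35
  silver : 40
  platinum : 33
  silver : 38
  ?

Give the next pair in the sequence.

Metal — alternates platinum ↔ silver: platinum, silver, platinum, silver, platinum, silver → platinum.
Second part: alternating steps +5, −7, +5, −7, …; 37, 42, 35, 40, 33, 38 → 31.
Putting it together: platinum : 31.

platinum : 31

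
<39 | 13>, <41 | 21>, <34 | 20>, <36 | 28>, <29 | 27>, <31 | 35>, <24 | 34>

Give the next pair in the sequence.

<26 | 42>

First value goes 39, 41, 34, 36, 29, 31, 24 → 26 (alternating steps +2, −7, +2, −7, …).
For the second value, alternating steps +8, −1, +8, −1, …: 13, 21, 20, 28, 27, 35, 34 → 42.
Putting it together: <26 | 42>.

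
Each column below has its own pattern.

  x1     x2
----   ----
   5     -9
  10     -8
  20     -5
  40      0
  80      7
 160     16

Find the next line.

Column x1 — ×2 each step: 5, 10, 20, 40, 80, 160 → 320.
Column x2: differences are 1, 3, 5, … (increasing by 2 each time), so -9, -8, -5, 0, 7, 16 → 27.
Putting it together: 320  27.

320  27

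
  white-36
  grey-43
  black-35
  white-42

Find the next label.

Shade goes white, grey, black, white → grey (repeats white → grey → black).
Second component: 36, 43, 35, 42 → 34 (alternating steps +7, −8, +7, −8, …).
Combining the parts gives grey-34.

grey-34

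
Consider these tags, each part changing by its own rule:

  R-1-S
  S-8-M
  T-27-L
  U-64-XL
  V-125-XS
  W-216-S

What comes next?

Letter goes R, S, T, U, V, W → X (letters move forward 1 place in the alphabet).
Second component: perfect cubes: 1³, 2³, 3³, …; 1, 8, 27, 64, 125, 216 → 343.
Size — repeats S → M → L → XL → XS: S, M, L, XL, XS, S → M.
Combining the parts gives X-343-M.

X-343-M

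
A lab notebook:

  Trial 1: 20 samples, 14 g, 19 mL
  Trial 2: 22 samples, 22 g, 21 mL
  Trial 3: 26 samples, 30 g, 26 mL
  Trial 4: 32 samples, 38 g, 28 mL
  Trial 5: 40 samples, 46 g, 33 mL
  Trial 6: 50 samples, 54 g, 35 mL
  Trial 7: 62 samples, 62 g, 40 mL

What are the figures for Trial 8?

76 samples, 70 g, 42 mL

For the samples, differences are 2, 4, 6, … (increasing by 2 each time): 20, 22, 26, 32, 40, 50, 62 → 76.
G: +8 each step; 14, 22, 30, 38, 46, 54, 62 → 70.
ML: 19, 21, 26, 28, 33, 35, 40 → 42 (alternating steps +2, +5, +2, +5, …).
So the next record is 76 samples, 70 g, 42 mL.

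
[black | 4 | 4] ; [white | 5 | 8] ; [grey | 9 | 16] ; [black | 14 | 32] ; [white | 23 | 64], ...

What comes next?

[grey | 37 | 128]

Shade — repeats black → white → grey: black, white, grey, black, white → grey.
Second entry goes 4, 5, 9, 14, 23 → 37 (each term is the sum of the two before it).
Third entry: ×2 each step, so 4, 8, 16, 32, 64 → 128.
Putting it together: [grey | 37 | 128].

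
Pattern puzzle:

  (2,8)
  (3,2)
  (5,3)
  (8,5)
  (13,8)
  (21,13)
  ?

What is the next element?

(34,21)

First value: each term is the sum of the two before it; 2, 3, 5, 8, 13, 21 → 34.
Second value — always the previous value of the first value: 8, 2, 3, 5, 8, 13 → 21.
Combining the parts gives (34,21).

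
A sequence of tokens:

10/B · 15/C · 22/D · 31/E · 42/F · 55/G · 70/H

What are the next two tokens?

For the first component, differences are 5, 7, 9, … (increasing by 2 each time): 10, 15, 22, 31, 42, 55, 70 → 87 → 106.
For the letter, letters move forward 1 place in the alphabet: B, C, D, E, F, G, H → I → J.
So the next two tokens are 87/I and 106/J.

87/I then 106/J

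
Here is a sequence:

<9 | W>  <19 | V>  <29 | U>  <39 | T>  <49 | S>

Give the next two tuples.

<59 | R>, <69 | Q>

First part — +10 each step: 9, 19, 29, 39, 49 → 59 → 69.
Letter — letters move back 1 place in the alphabet: W, V, U, T, S → R → Q.
Putting the parts together: <59 | R> and then <69 | Q>.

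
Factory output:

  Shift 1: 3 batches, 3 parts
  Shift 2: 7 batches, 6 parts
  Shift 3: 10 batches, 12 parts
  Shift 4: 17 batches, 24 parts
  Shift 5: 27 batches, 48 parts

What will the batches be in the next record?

Batches — each term is the sum of the two before it: 3, 7, 10, 17, 27 → 44.

44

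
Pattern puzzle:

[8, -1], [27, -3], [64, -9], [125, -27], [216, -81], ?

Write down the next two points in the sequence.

[343, -243], [512, -729]

First coordinate: perfect cubes: 2³, 3³, 4³, …, so 8, 27, 64, 125, 216 → 343 → 512.
Second coordinate: -1, -3, -9, -27, -81 → -243 → -729 (×3 each step).
Putting the parts together: [343, -243] and then [512, -729].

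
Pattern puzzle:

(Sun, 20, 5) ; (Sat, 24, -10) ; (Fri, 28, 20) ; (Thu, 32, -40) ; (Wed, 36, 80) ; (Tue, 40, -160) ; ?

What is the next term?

Day: Sun, Sat, Fri, Thu, Wed, Tue → Mon (runs backward through the weekdays Mon→Sun).
Second entry goes 20, 24, 28, 32, 36, 40 → 44 (+4 each step).
Third entry: 5, -10, 20, -40, 80, -160 → 320 (×(-2) each step).
So the next term is (Mon, 44, 320).

(Mon, 44, 320)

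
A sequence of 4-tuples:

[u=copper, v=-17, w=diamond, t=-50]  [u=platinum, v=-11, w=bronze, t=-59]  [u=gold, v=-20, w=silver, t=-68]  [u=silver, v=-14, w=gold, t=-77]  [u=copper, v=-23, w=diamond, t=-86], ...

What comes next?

U — repeats copper → platinum → gold → silver: copper, platinum, gold, silver, copper → platinum.
V: -17, -11, -20, -14, -23 → -17 (alternating steps +6, −9, +6, −9, …).
For the w, repeats diamond → bronze → silver → gold: diamond, bronze, silver, gold, diamond → bronze.
T — −9 each step: -50, -59, -68, -77, -86 → -95.
Combining the parts gives [u=platinum, v=-17, w=bronze, t=-95].

[u=platinum, v=-17, w=bronze, t=-95]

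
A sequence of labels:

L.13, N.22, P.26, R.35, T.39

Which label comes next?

V.48

For the letter, letters move forward 2 places in the alphabet: L, N, P, R, T → V.
Second component goes 13, 22, 26, 35, 39 → 48 (alternating steps +9, +4, +9, +4, …).
So the next label is V.48.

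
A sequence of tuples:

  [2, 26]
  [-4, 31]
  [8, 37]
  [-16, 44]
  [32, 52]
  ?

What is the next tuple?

First coordinate: ×(-2) each step, so 2, -4, 8, -16, 32 → -64.
Second coordinate goes 26, 31, 37, 44, 52 → 61 (differences are 5, 6, 7, … (increasing by 1 each time)).
So the next tuple is [-64, 61].

[-64, 61]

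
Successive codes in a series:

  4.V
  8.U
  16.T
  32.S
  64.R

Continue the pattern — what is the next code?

128.Q

First component goes 4, 8, 16, 32, 64 → 128 (×2 each step).
Letter: letters move back 1 place in the alphabet, so V, U, T, S, R → Q.
So the next code is 128.Q.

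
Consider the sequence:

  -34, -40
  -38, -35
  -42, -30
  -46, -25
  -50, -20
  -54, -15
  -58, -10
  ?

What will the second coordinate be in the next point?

Second coordinate: +5 each step; -40, -35, -30, -25, -20, -15, -10 → -5.

-5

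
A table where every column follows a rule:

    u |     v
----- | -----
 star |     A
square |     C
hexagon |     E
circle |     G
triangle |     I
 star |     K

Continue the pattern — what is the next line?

Column u: repeats star → square → hexagon → circle → triangle; star, square, hexagon, circle, triangle, star → square.
Column v: letters move forward 2 places in the alphabet, so A, C, E, G, I, K → M.
Combining the parts gives square  M.

square  M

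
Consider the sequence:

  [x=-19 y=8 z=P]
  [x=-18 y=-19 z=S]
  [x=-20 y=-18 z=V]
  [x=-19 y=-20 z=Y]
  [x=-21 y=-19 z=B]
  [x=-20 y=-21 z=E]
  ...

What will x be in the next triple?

-22

X goes -19, -18, -20, -19, -21, -20 → -22 (alternating steps +1, −2, +1, −2, …).
Y: always the previous value of the x, so 8, -19, -18, -20, -19, -21 → -20.
Z: letters move forward 3 places in the alphabet, wrapping Z→A, so P, S, V, Y, B, E → H.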